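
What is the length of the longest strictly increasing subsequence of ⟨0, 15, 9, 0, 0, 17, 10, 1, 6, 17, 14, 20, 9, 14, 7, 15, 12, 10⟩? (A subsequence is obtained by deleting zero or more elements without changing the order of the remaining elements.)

6

One longest increasing subsequence is 0, 1, 6, 9, 14, 15 (positions 1,8,9,13,14,16), of length 6; no longer one exists.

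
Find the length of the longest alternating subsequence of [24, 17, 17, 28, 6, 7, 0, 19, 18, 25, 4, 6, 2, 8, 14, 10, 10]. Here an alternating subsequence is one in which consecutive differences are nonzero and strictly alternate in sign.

Track the best alternating length ending on an up-step vs a down-step at each position: up/down = 1/1, 1/2, 1/2, 3/1, 1/4, 5/4, 1/6, 7/4, 7/8, 9/4, 7/10, 11/10, 7/12, 13/10, 13/10, 13/14, 13/14.
The maximum over both is 14; one such subsequence is 24, 17, 28, 6, 7, 0, 19, 18, 25, 4, 6, 2, 14, 10.

14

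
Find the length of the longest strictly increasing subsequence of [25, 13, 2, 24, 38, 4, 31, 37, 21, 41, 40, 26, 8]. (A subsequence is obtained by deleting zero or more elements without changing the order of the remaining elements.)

5

Let dp[i] be the longest increasing subsequence ending at position i. Then dp = [1, 1, 1, 2, 3, 2, 3, 4, 3, 5, 5, 4, 3].
The maximum is 5; one witness is 13, 24, 31, 37, 41 at positions 2,4,7,8,10.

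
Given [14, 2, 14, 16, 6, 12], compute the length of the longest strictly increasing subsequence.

3

One longest increasing subsequence is 2, 14, 16 (positions 2,3,4), of length 3; no longer one exists.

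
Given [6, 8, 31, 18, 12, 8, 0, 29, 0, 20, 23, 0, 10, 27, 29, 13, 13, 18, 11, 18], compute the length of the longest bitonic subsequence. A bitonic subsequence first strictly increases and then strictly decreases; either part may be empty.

9

One longest bitonic subsequence is 6, 8, 18, 20, 23, 27, 29, 18, 11 (positions 1,2,4,10,11,14,15,18,19): it rises to 29 then falls. Length 9 is optimal.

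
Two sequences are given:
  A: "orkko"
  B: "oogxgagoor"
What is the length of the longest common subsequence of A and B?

2

Backtracking the LCS table gives one alignment: o (A1,B9) → r (A2,B10).
So the longest common subsequence has length 2.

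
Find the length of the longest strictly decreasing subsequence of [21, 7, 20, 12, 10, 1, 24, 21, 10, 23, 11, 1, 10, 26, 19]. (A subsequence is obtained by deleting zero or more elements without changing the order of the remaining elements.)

Let dp[i] be the longest decreasing subsequence ending at position i. Then dp = [1, 2, 2, 3, 4, 5, 1, 2, 4, 2, 4, 5, 5, 1, 3].
The maximum is 5; one witness is 21, 20, 12, 10, 1 at positions 1,3,4,5,6.

5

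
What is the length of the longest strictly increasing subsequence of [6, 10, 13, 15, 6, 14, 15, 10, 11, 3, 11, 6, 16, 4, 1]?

6

One longest increasing subsequence is 6, 10, 13, 14, 15, 16 (positions 1,2,3,6,7,13), of length 6; no longer one exists.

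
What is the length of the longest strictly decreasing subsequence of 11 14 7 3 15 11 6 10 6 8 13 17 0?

Let dp[i] be the longest decreasing subsequence ending at position i. Then dp = [1, 1, 2, 3, 1, 2, 3, 3, 4, 4, 2, 1, 5].
The maximum is 5; one witness is 14, 11, 10, 6, 0 at positions 2,6,8,9,13.

5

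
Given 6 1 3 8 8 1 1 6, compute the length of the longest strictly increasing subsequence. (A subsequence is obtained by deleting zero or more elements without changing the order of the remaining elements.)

3

Let dp[i] be the longest increasing subsequence ending at position i. Then dp = [1, 1, 2, 3, 3, 1, 1, 3].
The maximum is 3; one witness is 1, 3, 8 at positions 2,3,4.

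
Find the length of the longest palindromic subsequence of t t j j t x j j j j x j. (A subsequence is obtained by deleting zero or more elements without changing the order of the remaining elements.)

8

One longest palindromic subsequence is jxjjjjxj (positions 3,6,7,8,9,10,11,12); it reads the same forward and backward, and the interval DP gives dp[1][12] = 8.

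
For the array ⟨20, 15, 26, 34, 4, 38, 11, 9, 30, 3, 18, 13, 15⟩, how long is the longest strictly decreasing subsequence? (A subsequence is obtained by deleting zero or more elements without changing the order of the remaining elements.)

5

Let dp[i] be the longest decreasing subsequence ending at position i. Then dp = [1, 2, 1, 1, 3, 1, 3, 4, 2, 5, 3, 4, 4].
The maximum is 5; one witness is 20, 15, 11, 9, 3 at positions 1,2,7,8,10.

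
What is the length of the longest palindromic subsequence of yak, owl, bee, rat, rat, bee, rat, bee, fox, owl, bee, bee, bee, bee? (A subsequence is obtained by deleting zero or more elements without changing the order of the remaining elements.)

7

Using dp[i][j] = 2 + dp[i+1][j−1] if the ends match, else max(dp[i+1][j], dp[i][j−1]):
dp[1][14] = 7. A witness is bee bee bee bee bee bee bee at positions 3,6,8,11,12,13,14.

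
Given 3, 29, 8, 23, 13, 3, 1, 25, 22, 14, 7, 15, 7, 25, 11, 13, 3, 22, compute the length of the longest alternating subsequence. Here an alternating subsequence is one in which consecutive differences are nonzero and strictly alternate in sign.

A longest alternating subsequence is 3, 29, 8, 23, 13, 25, 14, 15, 7, 25, 11, 13, 3, 22 (positions 1,2,3,4,5,8,10,12,13,14,15,16,17,18); its 13 consecutive differences strictly alternate in sign, and length 14 is optimal.

14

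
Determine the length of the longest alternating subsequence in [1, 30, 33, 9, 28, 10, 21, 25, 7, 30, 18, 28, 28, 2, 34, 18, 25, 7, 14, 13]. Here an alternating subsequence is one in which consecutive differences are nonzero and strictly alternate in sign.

17

Track the best alternating length ending on an up-step vs a down-step at each position: up/down = 1/1, 2/1, 2/1, 2/3, 4/3, 4/5, 6/5, 6/5, 2/7, 8/3, 8/9, 10/9, 10/9, 2/11, 12/1, 12/13, 14/13, 12/15, 16/15, 16/17.
The maximum over both is 17; one such subsequence is 1, 30, 9, 28, 10, 21, 7, 30, 18, 28, 2, 34, 18, 25, 7, 14, 13.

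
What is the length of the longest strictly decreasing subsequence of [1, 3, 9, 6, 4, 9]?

One longest decreasing subsequence is 9, 6, 4 (positions 3,4,5), of length 3; no longer one exists.

3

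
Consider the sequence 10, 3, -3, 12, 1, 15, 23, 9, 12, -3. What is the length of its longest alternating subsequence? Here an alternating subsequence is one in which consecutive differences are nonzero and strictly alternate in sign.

8

Track the best alternating length ending on an up-step vs a down-step at each position: up/down = 1/1, 1/2, 1/2, 3/1, 3/4, 5/1, 5/1, 5/6, 7/6, 1/8.
The maximum over both is 8; one such subsequence is 10, 3, 12, 1, 15, 9, 12, -3.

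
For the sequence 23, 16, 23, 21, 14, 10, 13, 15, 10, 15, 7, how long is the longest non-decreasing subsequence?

Scanning left to right, the best length ending at each element is: 23→1, 16→1, 23→2, 21→2, 14→1, 10→1, 13→2, 15→3, 10→2, 15→4, 7→1.
So the longest non-decreasing subsequence has length 4, e.g. 10, 13, 15, 15.

4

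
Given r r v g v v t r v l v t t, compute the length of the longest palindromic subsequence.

5

One longest palindromic subsequence is tvlvt (positions 7,9,10,11,13); it reads the same forward and backward, and the interval DP gives dp[1][13] = 5.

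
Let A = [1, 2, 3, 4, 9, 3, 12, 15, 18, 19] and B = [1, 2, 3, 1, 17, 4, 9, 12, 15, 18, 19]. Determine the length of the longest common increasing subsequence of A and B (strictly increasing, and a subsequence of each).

9

For each value that appears in both, track the longest common increasing run ending there.
The best achievable length is 9; one witness is 1, 2, 3, 4, 9, 12, 15, 18, 19 (A-positions 1,2,3,4,5,7,8,9,10, B-positions 1,2,3,6,7,8,9,10,11).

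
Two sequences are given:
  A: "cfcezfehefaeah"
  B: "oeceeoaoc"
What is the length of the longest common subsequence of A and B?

4

A longest common subsequence is ceea (length 4); the LCS DP confirms no longer common subsequence exists.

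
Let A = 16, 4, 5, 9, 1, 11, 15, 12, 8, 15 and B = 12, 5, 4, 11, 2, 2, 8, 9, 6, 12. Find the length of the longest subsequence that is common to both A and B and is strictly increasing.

3

For each value that appears in both, track the longest common increasing run ending there.
The best achievable length is 3; one witness is 5, 11, 12 (A-positions 3,6,8, B-positions 2,4,10).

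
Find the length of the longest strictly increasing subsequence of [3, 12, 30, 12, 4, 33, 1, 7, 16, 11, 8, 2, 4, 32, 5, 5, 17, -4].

5

Scanning left to right, the best length ending at each element is: 3→1, 12→2, 30→3, 12→2, 4→2, 33→4, 1→1, 7→3, 16→4, 11→4, 8→4, 2→2, 4→3, 32→5, 5→4, 5→4, 17→5, -4→1.
So the longest increasing subsequence has length 5, e.g. 3, 4, 7, 16, 32.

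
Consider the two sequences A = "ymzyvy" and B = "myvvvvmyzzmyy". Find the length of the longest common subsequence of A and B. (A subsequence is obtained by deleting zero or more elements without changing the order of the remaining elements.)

Backtracking the LCS table gives one alignment: y (A1,B2) → m (A2,B7) → z (A3,B10) → y (A4,B12) → y (A6,B13).
So the longest common subsequence has length 5.

5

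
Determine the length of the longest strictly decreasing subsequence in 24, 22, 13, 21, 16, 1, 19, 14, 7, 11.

One longest decreasing subsequence is 24, 22, 21, 16, 14, 7 (positions 1,2,4,5,8,9), of length 6; no longer one exists.

6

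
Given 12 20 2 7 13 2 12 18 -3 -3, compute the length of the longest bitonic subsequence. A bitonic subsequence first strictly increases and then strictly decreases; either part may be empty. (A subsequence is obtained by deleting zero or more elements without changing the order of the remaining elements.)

5

Let inc[i] be the LIS ending at i and dec[i] the longest strictly decreasing subsequence starting at i. inc = [1, 2, 1, 2, 3, 1, 3, 4, 1, 1], dec = [4, 4, 2, 3, 3, 2, 2, 2, 1, 1].
max_i inc[i]+dec[i]−1 = 5, with one witness 12, 20, 13, 12, -3.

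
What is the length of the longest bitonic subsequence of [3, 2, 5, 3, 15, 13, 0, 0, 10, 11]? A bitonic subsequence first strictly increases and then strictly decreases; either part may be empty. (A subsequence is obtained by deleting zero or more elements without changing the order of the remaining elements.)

Let inc[i] be the LIS ending at i and dec[i] the longest strictly decreasing subsequence starting at i. inc = [1, 1, 2, 2, 3, 3, 1, 1, 3, 4], dec = [3, 2, 3, 2, 3, 2, 1, 1, 1, 1].
max_i inc[i]+dec[i]−1 = 5, with one witness 3, 5, 15, 13, 11.

5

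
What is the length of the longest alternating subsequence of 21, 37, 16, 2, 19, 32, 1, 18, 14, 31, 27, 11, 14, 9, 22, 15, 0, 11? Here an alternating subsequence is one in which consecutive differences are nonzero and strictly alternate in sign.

14

A longest alternating subsequence is 21, 37, 16, 19, 1, 18, 14, 31, 11, 14, 9, 22, 0, 11 (positions 1,2,3,5,7,8,9,10,12,13,14,15,17,18); its 13 consecutive differences strictly alternate in sign, and length 14 is optimal.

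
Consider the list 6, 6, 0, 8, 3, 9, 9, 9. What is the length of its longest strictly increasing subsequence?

3

One longest increasing subsequence is 6, 8, 9 (positions 1,4,6), of length 3; no longer one exists.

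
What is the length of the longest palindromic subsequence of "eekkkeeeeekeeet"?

One longest palindromic subsequence is eekeeeeekee (positions 1,2,5,6,7,8,9,10,11,13,14); it reads the same forward and backward, and the interval DP gives dp[1][15] = 11.

11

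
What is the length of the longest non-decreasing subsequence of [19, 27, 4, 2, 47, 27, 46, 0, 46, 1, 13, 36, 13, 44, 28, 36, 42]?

Let dp[i] be the longest non-decreasing subsequence ending at position i. Then dp = [1, 2, 1, 1, 3, 3, 4, 1, 5, 2, 3, 4, 4, 5, 5, 6, 7].
The maximum is 7; one witness is 0, 1, 13, 13, 28, 36, 42 at positions 8,10,11,13,15,16,17.

7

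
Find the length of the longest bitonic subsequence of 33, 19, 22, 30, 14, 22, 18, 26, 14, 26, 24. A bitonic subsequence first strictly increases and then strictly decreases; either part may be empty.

One longest bitonic subsequence is 19, 22, 30, 22, 18, 14 (positions 2,3,4,6,7,9): it rises to 30 then falls. Length 6 is optimal.

6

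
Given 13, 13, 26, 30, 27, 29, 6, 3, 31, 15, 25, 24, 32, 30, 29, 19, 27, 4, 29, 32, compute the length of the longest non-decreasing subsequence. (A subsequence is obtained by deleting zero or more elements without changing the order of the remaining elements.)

One longest non-decreasing subsequence is 13, 13, 26, 27, 29, 31, 32, 32 (positions 1,2,3,5,6,9,13,20), of length 8; no longer one exists.

8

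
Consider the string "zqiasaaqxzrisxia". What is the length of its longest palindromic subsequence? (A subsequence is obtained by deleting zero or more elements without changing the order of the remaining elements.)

7

One longest palindromic subsequence is zqaaaqz (positions 1,2,4,6,7,8,10); it reads the same forward and backward, and the interval DP gives dp[1][16] = 7.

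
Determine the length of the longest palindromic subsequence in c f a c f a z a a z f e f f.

8

One longest palindromic subsequence is ffzaazff (positions 2,5,7,8,9,10,13,14); it reads the same forward and backward, and the interval DP gives dp[1][14] = 8.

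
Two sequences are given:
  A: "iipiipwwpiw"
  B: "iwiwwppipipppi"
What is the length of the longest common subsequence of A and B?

8

Backtracking the LCS table gives one alignment: i (A1,B1) → i (A2,B3) → p (A3,B7) → i (A4,B8) → i (A5,B10) → p (A6,B12) → p (A9,B13) → i (A10,B14).
So the longest common subsequence has length 8.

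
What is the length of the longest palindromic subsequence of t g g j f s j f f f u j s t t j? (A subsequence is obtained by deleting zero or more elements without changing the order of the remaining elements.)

Using dp[i][j] = 2 + dp[i+1][j−1] if the ends match, else max(dp[i+1][j], dp[i][j−1]):
dp[1][16] = 9. A witness is jsjfffjsj at positions 4,6,7,8,9,10,12,13,16.

9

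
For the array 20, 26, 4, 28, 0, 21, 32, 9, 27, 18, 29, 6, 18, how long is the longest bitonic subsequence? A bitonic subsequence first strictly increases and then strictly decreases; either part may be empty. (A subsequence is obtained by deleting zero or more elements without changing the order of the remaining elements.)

7

One longest bitonic subsequence is 20, 26, 28, 32, 27, 18, 6 (positions 1,2,4,7,9,10,12): it rises to 32 then falls. Length 7 is optimal.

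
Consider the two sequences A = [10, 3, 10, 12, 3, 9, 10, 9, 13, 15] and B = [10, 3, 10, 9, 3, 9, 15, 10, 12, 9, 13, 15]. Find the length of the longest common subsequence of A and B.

Backtracking the LCS table gives one alignment: 10 (A1,B1) → 3 (A2,B2) → 10 (A3,B3) → 3 (A5,B5) → 9 (A6,B6) → 10 (A7,B8) → 9 (A8,B10) → 13 (A9,B11) → 15 (A10,B12).
So the longest common subsequence has length 9.

9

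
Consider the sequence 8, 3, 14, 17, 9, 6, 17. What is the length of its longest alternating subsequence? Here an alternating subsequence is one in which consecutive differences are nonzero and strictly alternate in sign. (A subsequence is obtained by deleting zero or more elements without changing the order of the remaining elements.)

Track the best alternating length ending on an up-step vs a down-step at each position: up/down = 1/1, 1/2, 3/1, 3/1, 3/4, 3/4, 5/1.
The maximum over both is 5; one such subsequence is 8, 3, 14, 9, 17.

5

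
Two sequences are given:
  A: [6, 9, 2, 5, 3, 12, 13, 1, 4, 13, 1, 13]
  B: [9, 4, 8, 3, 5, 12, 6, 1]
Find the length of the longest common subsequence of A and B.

4

Backtracking the LCS table gives one alignment: 9 (A2,B1) → 5 (A4,B5) → 12 (A6,B6) → 1 (A11,B8).
So the longest common subsequence has length 4.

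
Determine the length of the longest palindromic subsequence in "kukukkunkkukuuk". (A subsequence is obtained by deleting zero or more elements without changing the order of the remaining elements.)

13

Using dp[i][j] = 2 + dp[i+1][j−1] if the ends match, else max(dp[i+1][j], dp[i][j−1]):
dp[1][15] = 13. A witness is kukukknkkukuk at positions 1,2,3,4,5,6,8,9,10,11,12,14,15.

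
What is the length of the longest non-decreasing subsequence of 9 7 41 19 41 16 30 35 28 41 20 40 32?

Scanning left to right, the best length ending at each element is: 9→1, 7→1, 41→2, 19→2, 41→3, 16→2, 30→3, 35→4, 28→3, 41→5, 20→3, 40→5, 32→4.
So the longest non-decreasing subsequence has length 5, e.g. 9, 19, 30, 35, 41.

5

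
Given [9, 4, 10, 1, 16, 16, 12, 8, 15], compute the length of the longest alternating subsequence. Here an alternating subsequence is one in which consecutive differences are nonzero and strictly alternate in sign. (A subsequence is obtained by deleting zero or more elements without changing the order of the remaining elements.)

7

Track the best alternating length ending on an up-step vs a down-step at each position: up/down = 1/1, 1/2, 3/1, 1/4, 5/1, 5/1, 5/6, 5/6, 7/6.
The maximum over both is 7; one such subsequence is 9, 4, 10, 1, 16, 12, 15.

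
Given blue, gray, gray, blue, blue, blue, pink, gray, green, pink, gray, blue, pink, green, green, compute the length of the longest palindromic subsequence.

9

One longest palindromic subsequence is blue gray gray blue blue blue gray gray blue (positions 1,2,3,4,5,6,8,11,12); it reads the same forward and backward, and the interval DP gives dp[1][15] = 9.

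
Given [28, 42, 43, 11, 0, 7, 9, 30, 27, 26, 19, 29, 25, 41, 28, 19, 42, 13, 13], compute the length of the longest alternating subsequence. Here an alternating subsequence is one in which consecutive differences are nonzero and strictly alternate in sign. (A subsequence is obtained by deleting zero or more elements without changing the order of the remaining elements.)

11

Track the best alternating length ending on an up-step vs a down-step at each position: up/down = 1/1, 2/1, 2/1, 1/3, 1/3, 4/3, 4/3, 4/3, 4/5, 4/5, 4/5, 6/5, 6/7, 8/3, 8/9, 4/9, 10/3, 4/11, 4/11.
The maximum over both is 11; one such subsequence is 28, 42, 11, 30, 27, 29, 25, 41, 28, 42, 13.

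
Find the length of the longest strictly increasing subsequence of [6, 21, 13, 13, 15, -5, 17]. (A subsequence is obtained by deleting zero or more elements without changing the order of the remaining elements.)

4

Scanning left to right, the best length ending at each element is: 6→1, 21→2, 13→2, 13→2, 15→3, -5→1, 17→4.
So the longest increasing subsequence has length 4, e.g. 6, 13, 15, 17.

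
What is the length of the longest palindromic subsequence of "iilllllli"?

8

One longest palindromic subsequence is illlllli (positions 1,3,4,5,6,7,8,9); it reads the same forward and backward, and the interval DP gives dp[1][9] = 8.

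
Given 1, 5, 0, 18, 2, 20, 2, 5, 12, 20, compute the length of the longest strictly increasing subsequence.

5

Let dp[i] be the longest increasing subsequence ending at position i. Then dp = [1, 2, 1, 3, 2, 4, 2, 3, 4, 5].
The maximum is 5; one witness is 1, 2, 5, 12, 20 at positions 1,5,8,9,10.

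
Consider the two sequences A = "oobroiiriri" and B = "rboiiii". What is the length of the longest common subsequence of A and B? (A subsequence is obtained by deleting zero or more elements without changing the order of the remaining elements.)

A longest common subsequence is boiiii (length 6); the LCS DP confirms no longer common subsequence exists.

6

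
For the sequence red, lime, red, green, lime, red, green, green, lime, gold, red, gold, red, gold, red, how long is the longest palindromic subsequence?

8

One longest palindromic subsequence is red red red green green red red red (positions 1,3,6,7,8,11,13,15); it reads the same forward and backward, and the interval DP gives dp[1][15] = 8.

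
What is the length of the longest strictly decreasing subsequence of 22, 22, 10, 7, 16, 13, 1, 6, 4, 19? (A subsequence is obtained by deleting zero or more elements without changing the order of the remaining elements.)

One longest decreasing subsequence is 22, 10, 7, 6, 4 (positions 1,3,4,8,9), of length 5; no longer one exists.

5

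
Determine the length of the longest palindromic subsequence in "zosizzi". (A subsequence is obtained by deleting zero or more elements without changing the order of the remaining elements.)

Using dp[i][j] = 2 + dp[i+1][j−1] if the ends match, else max(dp[i+1][j], dp[i][j−1]):
dp[1][7] = 4. A witness is izzi at positions 4,5,6,7.

4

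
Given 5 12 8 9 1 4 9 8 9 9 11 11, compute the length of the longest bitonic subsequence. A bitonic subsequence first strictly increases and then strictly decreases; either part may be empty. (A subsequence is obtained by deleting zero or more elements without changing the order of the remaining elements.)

5

One longest bitonic subsequence is 1, 4, 8, 9, 11 (positions 5,6,8,9,11): it rises to 11 then falls. Length 5 is optimal.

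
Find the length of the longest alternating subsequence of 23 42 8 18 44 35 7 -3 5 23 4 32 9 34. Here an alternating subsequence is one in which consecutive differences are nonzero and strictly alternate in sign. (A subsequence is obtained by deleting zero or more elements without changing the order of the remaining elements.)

A longest alternating subsequence is 23, 42, 8, 18, -3, 5, 4, 32, 9, 34 (positions 1,2,3,4,8,9,11,12,13,14); its 9 consecutive differences strictly alternate in sign, and length 10 is optimal.

10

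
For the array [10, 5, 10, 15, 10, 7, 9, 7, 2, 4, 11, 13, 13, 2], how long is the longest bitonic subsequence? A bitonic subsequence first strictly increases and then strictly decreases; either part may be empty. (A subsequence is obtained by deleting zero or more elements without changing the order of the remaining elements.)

8

Let inc[i] be the LIS ending at i and dec[i] the longest strictly decreasing subsequence starting at i. inc = [1, 1, 2, 3, 2, 2, 3, 2, 1, 2, 4, 5, 5, 1], dec = [5, 3, 5, 6, 5, 3, 4, 3, 1, 2, 2, 2, 2, 1].
max_i inc[i]+dec[i]−1 = 8, with one witness 5, 10, 15, 10, 9, 7, 4, 2.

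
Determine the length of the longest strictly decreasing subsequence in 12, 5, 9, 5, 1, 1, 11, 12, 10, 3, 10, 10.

Scanning left to right, the best length ending at each element is: 12→1, 5→2, 9→2, 5→3, 1→4, 1→4, 11→2, 12→1, 10→3, 3→4, 10→3, 10→3.
So the longest decreasing subsequence has length 4, e.g. 12, 9, 5, 1.

4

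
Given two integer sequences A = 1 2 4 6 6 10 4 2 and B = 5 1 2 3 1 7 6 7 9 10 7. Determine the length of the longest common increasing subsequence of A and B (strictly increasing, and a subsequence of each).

For each value that appears in both, track the longest common increasing run ending there.
The best achievable length is 4; one witness is 1, 2, 6, 10 (A-positions 1,2,4,6, B-positions 2,3,7,10).

4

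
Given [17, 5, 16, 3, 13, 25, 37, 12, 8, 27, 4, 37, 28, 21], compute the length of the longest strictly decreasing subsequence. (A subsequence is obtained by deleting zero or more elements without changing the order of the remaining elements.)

Scanning left to right, the best length ending at each element is: 17→1, 5→2, 16→2, 3→3, 13→3, 25→1, 37→1, 12→4, 8→5, 27→2, 4→6, 37→1, 28→2, 21→3.
So the longest decreasing subsequence has length 6, e.g. 17, 16, 13, 12, 8, 4.

6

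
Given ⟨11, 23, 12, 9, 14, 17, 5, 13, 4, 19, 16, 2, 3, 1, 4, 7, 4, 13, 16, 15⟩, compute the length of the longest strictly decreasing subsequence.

Let dp[i] be the longest decreasing subsequence ending at position i. Then dp = [1, 1, 2, 3, 2, 2, 4, 3, 5, 2, 3, 6, 6, 7, 5, 4, 5, 4, 3, 4].
The maximum is 7; one witness is 23, 12, 9, 5, 4, 2, 1 at positions 2,3,4,7,9,12,14.

7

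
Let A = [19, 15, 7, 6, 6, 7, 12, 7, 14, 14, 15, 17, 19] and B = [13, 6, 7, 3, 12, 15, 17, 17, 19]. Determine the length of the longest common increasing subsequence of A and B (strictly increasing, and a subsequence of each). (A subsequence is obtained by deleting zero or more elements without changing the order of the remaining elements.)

6

A longest common strictly increasing subsequence is 6, 7, 12, 15, 17, 19 (length 6); it appears in order in both A and B, and no longer such subsequence exists.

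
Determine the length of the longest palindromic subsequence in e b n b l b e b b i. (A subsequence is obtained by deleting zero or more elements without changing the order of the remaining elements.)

Using dp[i][j] = 2 + dp[i+1][j−1] if the ends match, else max(dp[i+1][j], dp[i][j−1]):
dp[1][10] = 5. A witness is bbebb at positions 4,6,7,8,9.

5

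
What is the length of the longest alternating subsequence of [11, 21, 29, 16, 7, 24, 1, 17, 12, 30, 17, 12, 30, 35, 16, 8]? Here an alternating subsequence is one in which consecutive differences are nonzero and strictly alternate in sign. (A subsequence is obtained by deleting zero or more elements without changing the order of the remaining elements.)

Track the best alternating length ending on an up-step vs a down-step at each position: up/down = 1/1, 2/1, 2/1, 2/3, 1/3, 4/3, 1/5, 6/5, 6/7, 8/1, 8/9, 6/9, 10/1, 10/1, 10/11, 6/11.
The maximum over both is 11; one such subsequence is 11, 21, 16, 24, 1, 17, 12, 30, 17, 30, 16.

11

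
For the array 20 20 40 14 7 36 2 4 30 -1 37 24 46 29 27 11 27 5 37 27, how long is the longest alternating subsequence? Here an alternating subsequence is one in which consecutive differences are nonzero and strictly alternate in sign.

15

A longest alternating subsequence is 20, 40, 14, 36, 2, 4, -1, 37, 24, 46, 11, 27, 5, 37, 27 (positions 1,3,4,6,7,8,10,11,12,13,16,17,18,19,20); its 14 consecutive differences strictly alternate in sign, and length 15 is optimal.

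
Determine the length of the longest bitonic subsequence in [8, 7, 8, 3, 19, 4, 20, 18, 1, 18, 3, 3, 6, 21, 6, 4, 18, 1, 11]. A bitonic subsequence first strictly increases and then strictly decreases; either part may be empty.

8

Let inc[i] be the LIS ending at i and dec[i] the longest strictly decreasing subsequence starting at i. inc = [1, 1, 2, 1, 3, 2, 4, 3, 1, 3, 2, 2, 3, 5, 3, 3, 4, 1, 4], dec = [5, 4, 4, 2, 5, 3, 5, 4, 1, 4, 2, 2, 3, 4, 3, 2, 2, 1, 1].
max_i inc[i]+dec[i]−1 = 8, with one witness 7, 8, 19, 20, 18, 6, 4, 1.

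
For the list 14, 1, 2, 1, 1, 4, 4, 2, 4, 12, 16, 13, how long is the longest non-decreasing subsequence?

One longest non-decreasing subsequence is 1, 1, 1, 4, 4, 4, 12, 16 (positions 2,4,5,6,7,9,10,11), of length 8; no longer one exists.

8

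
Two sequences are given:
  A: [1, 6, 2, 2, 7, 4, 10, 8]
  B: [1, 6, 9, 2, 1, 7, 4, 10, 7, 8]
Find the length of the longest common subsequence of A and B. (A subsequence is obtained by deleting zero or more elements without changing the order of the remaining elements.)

7

A longest common subsequence is 1, 6, 2, 7, 4, 10, 8 (length 7); the LCS DP confirms no longer common subsequence exists.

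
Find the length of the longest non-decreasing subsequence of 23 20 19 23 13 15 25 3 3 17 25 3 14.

4

Scanning left to right, the best length ending at each element is: 23→1, 20→1, 19→1, 23→2, 13→1, 15→2, 25→3, 3→1, 3→2, 17→3, 25→4, 3→3, 14→4.
So the longest non-decreasing subsequence has length 4, e.g. 23, 23, 25, 25.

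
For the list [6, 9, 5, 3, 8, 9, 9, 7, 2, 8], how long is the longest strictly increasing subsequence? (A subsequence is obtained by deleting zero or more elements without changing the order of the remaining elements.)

3

Let dp[i] be the longest increasing subsequence ending at position i. Then dp = [1, 2, 1, 1, 2, 3, 3, 2, 1, 3].
The maximum is 3; one witness is 6, 8, 9 at positions 1,5,6.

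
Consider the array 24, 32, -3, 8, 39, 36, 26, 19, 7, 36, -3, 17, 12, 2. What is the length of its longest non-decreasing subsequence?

4

One longest non-decreasing subsequence is 24, 32, 36, 36 (positions 1,2,6,10), of length 4; no longer one exists.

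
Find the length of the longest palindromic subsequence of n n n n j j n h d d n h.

6

Using dp[i][j] = 2 + dp[i+1][j−1] if the ends match, else max(dp[i+1][j], dp[i][j−1]):
dp[1][12] = 6. A witness is nnjjnn at positions 3,4,5,6,7,11.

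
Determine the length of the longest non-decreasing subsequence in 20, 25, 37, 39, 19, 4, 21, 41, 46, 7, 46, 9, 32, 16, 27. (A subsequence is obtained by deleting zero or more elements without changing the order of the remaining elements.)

7

Let dp[i] be the longest non-decreasing subsequence ending at position i. Then dp = [1, 2, 3, 4, 1, 1, 2, 5, 6, 2, 7, 3, 4, 4, 5].
The maximum is 7; one witness is 20, 25, 37, 39, 41, 46, 46 at positions 1,2,3,4,8,9,11.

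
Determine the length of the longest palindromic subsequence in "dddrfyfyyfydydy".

Using dp[i][j] = 2 + dp[i+1][j−1] if the ends match, else max(dp[i+1][j], dp[i][j−1]):
dp[1][15] = 10. A witness is ddyfyyfydd at positions 2,3,6,7,8,9,10,11,12,14.

10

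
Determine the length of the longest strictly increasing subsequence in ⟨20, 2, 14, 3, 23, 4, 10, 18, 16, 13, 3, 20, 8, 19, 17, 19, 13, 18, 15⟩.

7

Let dp[i] be the longest increasing subsequence ending at position i. Then dp = [1, 1, 2, 2, 3, 3, 4, 5, 5, 5, 2, 6, 4, 6, 6, 7, 5, 7, 6].
The maximum is 7; one witness is 2, 3, 4, 10, 16, 17, 19 at positions 2,4,6,7,9,15,16.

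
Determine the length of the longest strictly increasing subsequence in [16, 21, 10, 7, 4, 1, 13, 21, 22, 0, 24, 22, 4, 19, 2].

5

Let dp[i] be the longest increasing subsequence ending at position i. Then dp = [1, 2, 1, 1, 1, 1, 2, 3, 4, 1, 5, 4, 2, 3, 2].
The maximum is 5; one witness is 10, 13, 21, 22, 24 at positions 3,7,8,9,11.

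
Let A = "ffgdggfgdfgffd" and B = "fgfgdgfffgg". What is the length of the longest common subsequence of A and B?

A longest common subsequence is ffgdgfgg (length 8); the LCS DP confirms no longer common subsequence exists.

8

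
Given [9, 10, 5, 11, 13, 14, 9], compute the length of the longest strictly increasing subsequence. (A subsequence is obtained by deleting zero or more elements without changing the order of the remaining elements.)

5

Scanning left to right, the best length ending at each element is: 9→1, 10→2, 5→1, 11→3, 13→4, 14→5, 9→2.
So the longest increasing subsequence has length 5, e.g. 9, 10, 11, 13, 14.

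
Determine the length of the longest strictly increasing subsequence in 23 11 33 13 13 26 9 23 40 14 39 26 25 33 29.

Scanning left to right, the best length ending at each element is: 23→1, 11→1, 33→2, 13→2, 13→2, 26→3, 9→1, 23→3, 40→4, 14→3, 39→4, 26→4, 25→4, 33→5, 29→5.
So the longest increasing subsequence has length 5, e.g. 11, 13, 23, 26, 33.

5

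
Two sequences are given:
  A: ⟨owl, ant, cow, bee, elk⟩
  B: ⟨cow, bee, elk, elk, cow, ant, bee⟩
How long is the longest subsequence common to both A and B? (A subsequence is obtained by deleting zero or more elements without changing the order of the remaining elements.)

A longest common subsequence is cow, bee, elk (length 3); the LCS DP confirms no longer common subsequence exists.

3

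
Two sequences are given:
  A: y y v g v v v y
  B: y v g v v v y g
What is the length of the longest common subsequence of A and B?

7

A longest common subsequence is yvgvvvy (length 7); the LCS DP confirms no longer common subsequence exists.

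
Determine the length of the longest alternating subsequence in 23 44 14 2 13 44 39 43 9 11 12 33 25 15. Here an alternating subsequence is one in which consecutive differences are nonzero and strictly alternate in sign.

9

A longest alternating subsequence is 23, 44, 14, 44, 39, 43, 9, 33, 25 (positions 1,2,3,6,7,8,9,12,13); its 8 consecutive differences strictly alternate in sign, and length 9 is optimal.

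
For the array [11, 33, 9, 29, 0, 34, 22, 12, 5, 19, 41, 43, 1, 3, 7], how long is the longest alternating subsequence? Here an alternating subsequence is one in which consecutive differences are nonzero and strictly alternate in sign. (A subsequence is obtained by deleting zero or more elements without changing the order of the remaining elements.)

10

Track the best alternating length ending on an up-step vs a down-step at each position: up/down = 1/1, 2/1, 1/3, 4/3, 1/5, 6/1, 6/7, 6/7, 6/7, 8/7, 8/1, 8/1, 6/9, 10/9, 10/9.
The maximum over both is 10; one such subsequence is 11, 33, 9, 29, 0, 34, 12, 19, 1, 3.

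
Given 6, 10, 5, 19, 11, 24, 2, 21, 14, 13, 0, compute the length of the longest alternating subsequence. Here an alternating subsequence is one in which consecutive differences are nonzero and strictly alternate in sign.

9

Track the best alternating length ending on an up-step vs a down-step at each position: up/down = 1/1, 2/1, 1/3, 4/1, 4/5, 6/1, 1/7, 8/7, 8/9, 8/9, 1/9.
The maximum over both is 9; one such subsequence is 6, 10, 5, 19, 11, 24, 2, 21, 14.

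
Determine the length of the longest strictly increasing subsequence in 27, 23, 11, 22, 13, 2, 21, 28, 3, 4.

Scanning left to right, the best length ending at each element is: 27→1, 23→1, 11→1, 22→2, 13→2, 2→1, 21→3, 28→4, 3→2, 4→3.
So the longest increasing subsequence has length 4, e.g. 11, 13, 21, 28.

4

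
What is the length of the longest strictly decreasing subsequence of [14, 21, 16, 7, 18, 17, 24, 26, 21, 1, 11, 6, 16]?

Let dp[i] be the longest decreasing subsequence ending at position i. Then dp = [1, 1, 2, 3, 2, 3, 1, 1, 2, 4, 4, 5, 4].
The maximum is 5; one witness is 21, 18, 17, 11, 6 at positions 2,5,6,11,12.

5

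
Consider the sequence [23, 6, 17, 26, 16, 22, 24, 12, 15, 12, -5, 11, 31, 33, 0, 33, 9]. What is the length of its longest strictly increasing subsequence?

6

Scanning left to right, the best length ending at each element is: 23→1, 6→1, 17→2, 26→3, 16→2, 22→3, 24→4, 12→2, 15→3, 12→2, -5→1, 11→2, 31→5, 33→6, 0→2, 33→6, 9→3.
So the longest increasing subsequence has length 6, e.g. 6, 17, 22, 24, 31, 33.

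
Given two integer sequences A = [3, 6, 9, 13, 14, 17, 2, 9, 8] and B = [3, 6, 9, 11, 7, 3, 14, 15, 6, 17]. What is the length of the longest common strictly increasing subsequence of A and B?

5

For each value that appears in both, track the longest common increasing run ending there.
The best achievable length is 5; one witness is 3, 6, 9, 14, 17 (A-positions 1,2,3,5,6, B-positions 1,2,3,7,10).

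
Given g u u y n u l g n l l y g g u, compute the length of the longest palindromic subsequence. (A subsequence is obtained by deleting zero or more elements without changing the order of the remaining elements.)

One longest palindromic subsequence is uylllyu (positions 2,4,7,10,11,12,15); it reads the same forward and backward, and the interval DP gives dp[1][15] = 7.

7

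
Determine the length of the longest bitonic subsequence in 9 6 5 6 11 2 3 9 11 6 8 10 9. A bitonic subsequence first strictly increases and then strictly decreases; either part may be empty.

One longest bitonic subsequence is 5, 6, 9, 11, 10, 9 (positions 3,4,8,9,12,13): it rises to 11 then falls. Length 6 is optimal.

6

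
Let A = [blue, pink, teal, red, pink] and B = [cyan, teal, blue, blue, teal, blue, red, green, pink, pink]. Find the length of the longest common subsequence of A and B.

A longest common subsequence is blue, teal, red, pink (length 4); the LCS DP confirms no longer common subsequence exists.

4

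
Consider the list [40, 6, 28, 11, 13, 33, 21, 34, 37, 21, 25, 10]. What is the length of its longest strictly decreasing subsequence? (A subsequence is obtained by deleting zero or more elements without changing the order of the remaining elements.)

4

One longest decreasing subsequence is 40, 28, 11, 10 (positions 1,3,4,12), of length 4; no longer one exists.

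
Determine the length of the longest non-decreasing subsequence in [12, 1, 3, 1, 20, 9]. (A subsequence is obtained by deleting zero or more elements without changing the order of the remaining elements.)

3

Let dp[i] be the longest non-decreasing subsequence ending at position i. Then dp = [1, 1, 2, 2, 3, 3].
The maximum is 3; one witness is 1, 3, 20 at positions 2,3,5.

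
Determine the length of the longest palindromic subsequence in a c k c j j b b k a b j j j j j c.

One longest palindromic subsequence is cjjjjjjjc (positions 2,5,6,12,13,14,15,16,17); it reads the same forward and backward, and the interval DP gives dp[1][17] = 9.

9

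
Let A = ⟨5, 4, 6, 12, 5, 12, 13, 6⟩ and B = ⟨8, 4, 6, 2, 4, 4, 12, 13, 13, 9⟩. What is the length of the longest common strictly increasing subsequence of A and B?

4

A longest common strictly increasing subsequence is 4, 6, 12, 13 (length 4); it appears in order in both A and B, and no longer such subsequence exists.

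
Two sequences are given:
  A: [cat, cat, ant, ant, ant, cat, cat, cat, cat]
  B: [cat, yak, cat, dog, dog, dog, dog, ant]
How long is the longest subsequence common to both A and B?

A longest common subsequence is cat, cat, ant (length 3); the LCS DP confirms no longer common subsequence exists.

3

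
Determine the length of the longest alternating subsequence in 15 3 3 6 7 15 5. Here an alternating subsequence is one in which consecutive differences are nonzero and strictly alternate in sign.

4

Track the best alternating length ending on an up-step vs a down-step at each position: up/down = 1/1, 1/2, 1/2, 3/2, 3/2, 3/1, 3/4.
The maximum over both is 4; one such subsequence is 15, 3, 6, 5.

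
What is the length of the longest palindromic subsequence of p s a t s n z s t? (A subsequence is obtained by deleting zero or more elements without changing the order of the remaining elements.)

Using dp[i][j] = 2 + dp[i+1][j−1] if the ends match, else max(dp[i+1][j], dp[i][j−1]):
dp[1][9] = 5. A witness is tszst at positions 4,5,7,8,9.

5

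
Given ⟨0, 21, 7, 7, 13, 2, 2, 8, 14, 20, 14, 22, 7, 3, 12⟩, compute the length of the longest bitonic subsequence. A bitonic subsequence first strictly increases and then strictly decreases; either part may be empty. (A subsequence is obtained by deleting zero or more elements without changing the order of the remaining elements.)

One longest bitonic subsequence is 0, 7, 13, 14, 20, 14, 7, 3 (positions 1,3,5,9,10,11,13,14): it rises to 20 then falls. Length 8 is optimal.

8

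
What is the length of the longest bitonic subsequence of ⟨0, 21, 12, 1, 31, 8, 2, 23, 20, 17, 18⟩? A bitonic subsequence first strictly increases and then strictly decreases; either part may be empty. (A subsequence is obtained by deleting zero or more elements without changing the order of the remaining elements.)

One longest bitonic subsequence is 0, 21, 31, 23, 20, 18 (positions 1,2,5,8,9,11): it rises to 31 then falls. Length 6 is optimal.

6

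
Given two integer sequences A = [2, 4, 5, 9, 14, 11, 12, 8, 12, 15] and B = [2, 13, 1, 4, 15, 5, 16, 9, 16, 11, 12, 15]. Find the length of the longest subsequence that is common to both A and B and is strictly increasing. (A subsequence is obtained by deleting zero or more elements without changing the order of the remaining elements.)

7

A longest common strictly increasing subsequence is 2, 4, 5, 9, 11, 12, 15 (length 7); it appears in order in both A and B, and no longer such subsequence exists.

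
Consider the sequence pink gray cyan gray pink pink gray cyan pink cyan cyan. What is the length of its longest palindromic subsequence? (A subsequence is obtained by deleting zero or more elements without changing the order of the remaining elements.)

One longest palindromic subsequence is pink cyan gray pink pink gray cyan pink (positions 1,3,4,5,6,7,8,9); it reads the same forward and backward, and the interval DP gives dp[1][11] = 8.

8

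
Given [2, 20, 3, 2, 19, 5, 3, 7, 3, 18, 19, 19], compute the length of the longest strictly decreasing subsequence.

4

Scanning left to right, the best length ending at each element is: 2→1, 20→1, 3→2, 2→3, 19→2, 5→3, 3→4, 7→3, 3→4, 18→3, 19→2, 19→2.
So the longest decreasing subsequence has length 4, e.g. 20, 19, 5, 3.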